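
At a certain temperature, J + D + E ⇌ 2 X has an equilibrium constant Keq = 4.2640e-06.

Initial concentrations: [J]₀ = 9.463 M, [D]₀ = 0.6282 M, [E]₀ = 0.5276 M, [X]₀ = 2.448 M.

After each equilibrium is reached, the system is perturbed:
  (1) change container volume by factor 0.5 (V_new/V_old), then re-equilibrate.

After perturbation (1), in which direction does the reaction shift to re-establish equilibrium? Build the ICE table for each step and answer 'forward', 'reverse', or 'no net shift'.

Direction: forward

Q₀ = 1.911 vs Keq = 4.2640e-06 ⇒ Q>K, reverse
Step 1:
                   J          D          E          X
  I            9.463     0.6282     0.5276      2.448
  C            1.218      1.218      1.218     -2.436
  E            10.68      1.846      1.746    0.01211
  solve Keq expr → x = -1.218; check Q = 4.2640e-06
Then change container volume by factor 0.5 (V_new/V_old).
Step 2:
                   J          D          E          X
  I            21.36      3.692      3.491    0.02423
  C        -0.004992  -0.004992  -0.004992   0.009984
  E            21.36      3.687      3.486    0.03421
  solve Keq expr → x = 0.004992; check Q = 4.2640e-06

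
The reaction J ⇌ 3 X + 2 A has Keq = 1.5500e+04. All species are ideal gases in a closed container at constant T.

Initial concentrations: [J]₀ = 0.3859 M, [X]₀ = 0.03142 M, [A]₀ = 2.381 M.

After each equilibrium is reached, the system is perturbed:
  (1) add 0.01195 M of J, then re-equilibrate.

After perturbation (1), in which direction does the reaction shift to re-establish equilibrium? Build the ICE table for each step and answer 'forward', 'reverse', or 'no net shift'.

Q₀ = 4.5568e-04 vs Keq = 1.5500e+04 ⇒ Q<K, forward
Step 1:
                  J         X         A
  Initial    0.3859   0.03142     2.381
  Change    -0.3848     1.154    0.7697
  Equil    0.001068     1.186     3.151
  solve Keq expr → x = 0.3848; check Q = 1.5500e+04
Then add 0.01195 M of J.
Step 2:
                  J         X         A
  Initial   0.01302     1.186     3.151
  Change   -0.01183    0.0355   0.02367
  Equil    0.001185     1.221     3.174
  solve Keq expr → x = 0.01183; check Q = 1.5500e+04

Direction: forward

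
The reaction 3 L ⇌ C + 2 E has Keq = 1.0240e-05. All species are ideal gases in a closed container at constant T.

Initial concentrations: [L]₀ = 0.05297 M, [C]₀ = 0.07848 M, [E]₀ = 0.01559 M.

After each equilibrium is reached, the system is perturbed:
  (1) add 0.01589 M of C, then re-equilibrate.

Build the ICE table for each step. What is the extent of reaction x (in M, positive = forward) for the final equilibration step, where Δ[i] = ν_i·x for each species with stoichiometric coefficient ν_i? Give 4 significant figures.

x = -1.2033e-05 M

Q₀ = 0.1283 vs Keq = 1.0240e-05 ⇒ Q>K, reverse
Step 1:
                    L           C           E
  Initial     0.05297     0.07848     0.01559
  Change      0.02301   -0.007669    -0.01534
  Equil       0.07598     0.07081  2.5184e-04
  solve Keq expr → x = -0.007669; check Q = 1.0240e-05
Then add 0.01589 M of C.
Step 2:
                    L           C           E
  Initial     0.07598      0.0867  2.5184e-04
  Change   3.6100e-05 -1.2033e-05 -2.4067e-05
  Equil       0.07601     0.08669  2.2777e-04
  solve Keq expr → x = -1.2033e-05; check Q = 1.0240e-05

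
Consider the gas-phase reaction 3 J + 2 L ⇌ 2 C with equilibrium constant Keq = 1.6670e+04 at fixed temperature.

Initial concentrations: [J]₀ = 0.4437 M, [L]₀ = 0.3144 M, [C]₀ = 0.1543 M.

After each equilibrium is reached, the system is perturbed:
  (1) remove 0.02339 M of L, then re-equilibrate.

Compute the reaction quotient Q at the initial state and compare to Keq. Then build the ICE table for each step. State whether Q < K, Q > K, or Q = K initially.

Q₀ = 2.757 vs Keq = 1.6670e+04 ⇒ Q<K, forward
Step 1:
                    J           L           C
  I            0.4437      0.3144      0.1543
  C           -0.3397     -0.2265      0.2265
  E             0.104     0.08793      0.3808
  solve Keq expr → x = 0.1132; check Q = 1.6670e+04
Then remove 0.02339 M of L.
Step 2:
                    J           L           C
  I             0.104     0.06454      0.3808
  C           0.01231    0.008206   -0.008206
  E            0.1163     0.07275      0.3726
  solve Keq expr → x = -0.004103; check Q = 1.6670e+04

Q₀ = 2.757; Q < K (proceeds forward)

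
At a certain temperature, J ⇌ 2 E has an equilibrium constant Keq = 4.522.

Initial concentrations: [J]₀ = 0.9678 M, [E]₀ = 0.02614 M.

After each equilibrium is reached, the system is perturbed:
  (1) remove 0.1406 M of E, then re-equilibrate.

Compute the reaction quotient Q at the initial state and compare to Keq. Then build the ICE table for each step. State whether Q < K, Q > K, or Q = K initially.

Q₀ = 7.0603e-04; Q < K (proceeds forward)

Q₀ = 7.0603e-04 vs Keq = 4.522 ⇒ Q<K, forward
Step 1:
                   J          E
  I           0.9678    0.02614
  C          -0.6168      1.234
  E            0.351       1.26
  solve Keq expr → x = 0.6168; check Q = 4.522
Then remove 0.1406 M of E.
Step 2:
                   J          E
  I            0.351      1.119
  C         -0.03658    0.07315
  E           0.3144      1.192
  solve Keq expr → x = 0.03658; check Q = 4.522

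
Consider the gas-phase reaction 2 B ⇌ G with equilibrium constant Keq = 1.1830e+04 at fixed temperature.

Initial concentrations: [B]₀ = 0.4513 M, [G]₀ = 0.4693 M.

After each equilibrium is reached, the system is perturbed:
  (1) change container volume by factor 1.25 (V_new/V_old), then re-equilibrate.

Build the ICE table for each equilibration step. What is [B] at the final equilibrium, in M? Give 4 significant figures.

[B]_eq = 0.006834 M

Q₀ = 2.304 vs Keq = 1.1830e+04 ⇒ Q<K, forward
Step 1:
                    B           G
  init         0.4513      0.4693
  Δ           -0.4437      0.2218
  eq         0.007643      0.6911
  solve Keq expr → x = 0.2218; check Q = 1.1830e+04
Then change container volume by factor 1.25 (V_new/V_old).
Step 2:
                    B           G
  init       0.006115      0.5529
  Δ        7.1952e-04 -3.5976e-04
  eq         0.006834      0.5525
  solve Keq expr → x = -3.5976e-04; check Q = 1.1830e+04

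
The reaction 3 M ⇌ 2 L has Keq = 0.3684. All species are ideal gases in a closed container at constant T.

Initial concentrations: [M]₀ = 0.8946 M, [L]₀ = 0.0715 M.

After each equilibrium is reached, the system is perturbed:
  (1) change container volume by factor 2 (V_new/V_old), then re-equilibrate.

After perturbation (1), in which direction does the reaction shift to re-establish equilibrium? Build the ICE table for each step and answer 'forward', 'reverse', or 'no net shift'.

Q₀ = 0.00714 vs Keq = 0.3684 ⇒ Q<K, forward
Step 1:
                   M          L
  init        0.8946     0.0715
  Δ           -0.305     0.2033
  eq          0.5896     0.2748
  solve Keq expr → x = 0.1017; check Q = 0.3684
Then change container volume by factor 2 (V_new/V_old).
Step 2:
                   M          L
  init        0.2948     0.1374
  Δ          0.03425   -0.02283
  eq          0.3291     0.1146
  solve Keq expr → x = -0.01142; check Q = 0.3684

Direction: reverse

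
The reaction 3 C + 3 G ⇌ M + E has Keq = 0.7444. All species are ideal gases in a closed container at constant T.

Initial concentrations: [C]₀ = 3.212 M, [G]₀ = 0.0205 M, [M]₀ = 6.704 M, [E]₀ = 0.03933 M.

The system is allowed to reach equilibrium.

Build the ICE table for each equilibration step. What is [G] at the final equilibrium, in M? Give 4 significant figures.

[G]_eq = 0.1184 M

Q₀ = 923.6 vs Keq = 0.7444 ⇒ Q>K, reverse
Step 1:
                   C          G          M          E
  init         3.212     0.0205      6.704    0.03933
  Δ          0.09786    0.09786   -0.03262   -0.03262
  eq            3.31     0.1184      6.671   0.006709
  solve Keq expr → x = -0.03262; check Q = 0.7444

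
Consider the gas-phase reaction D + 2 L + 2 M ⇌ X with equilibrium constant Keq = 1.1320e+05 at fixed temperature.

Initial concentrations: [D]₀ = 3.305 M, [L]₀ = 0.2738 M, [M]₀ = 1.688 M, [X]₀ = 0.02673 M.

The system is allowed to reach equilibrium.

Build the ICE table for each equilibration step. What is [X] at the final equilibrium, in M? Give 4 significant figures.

[X]_eq = 0.1634 M

Q₀ = 0.03786 vs Keq = 1.1320e+05 ⇒ Q<K, forward
Step 1:
                    D           L           M           X
  I             3.305      0.2738       1.688     0.02673
  C           -0.1367     -0.2733     -0.2733      0.1367
  E             3.168  4.7711e-04       1.415      0.1634
  solve Keq expr → x = 0.1367; check Q = 1.1320e+05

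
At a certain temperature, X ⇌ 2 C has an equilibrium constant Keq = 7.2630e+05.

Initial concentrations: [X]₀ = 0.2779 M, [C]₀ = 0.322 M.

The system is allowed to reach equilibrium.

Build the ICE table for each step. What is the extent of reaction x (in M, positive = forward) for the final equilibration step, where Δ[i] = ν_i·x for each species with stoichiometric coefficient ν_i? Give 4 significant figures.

Q₀ = 0.3731 vs Keq = 7.2630e+05 ⇒ Q<K, forward
Step 1:
                  X         C
  Initial    0.2779     0.322
  Change    -0.2779    0.5558
  Equil   1.0609e-06    0.8778
  solve Keq expr → x = 0.2779; check Q = 7.2630e+05

x = 0.2779 M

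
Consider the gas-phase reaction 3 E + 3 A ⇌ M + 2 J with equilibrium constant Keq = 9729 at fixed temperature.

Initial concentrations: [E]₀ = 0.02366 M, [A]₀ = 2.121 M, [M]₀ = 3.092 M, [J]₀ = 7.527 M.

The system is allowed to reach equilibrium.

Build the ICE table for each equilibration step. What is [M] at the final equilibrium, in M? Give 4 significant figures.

Q₀ = 1.3862e+06 vs Keq = 9729 ⇒ Q>K, reverse
Step 1:
                   E          A          M          J
  Initial    0.02366      2.121      3.092      7.527
  Change     0.09364    0.09364   -0.03121   -0.06243
  Equil       0.1173      2.215      3.061      7.465
  solve Keq expr → x = -0.03121; check Q = 9729

[M]_eq = 3.061 M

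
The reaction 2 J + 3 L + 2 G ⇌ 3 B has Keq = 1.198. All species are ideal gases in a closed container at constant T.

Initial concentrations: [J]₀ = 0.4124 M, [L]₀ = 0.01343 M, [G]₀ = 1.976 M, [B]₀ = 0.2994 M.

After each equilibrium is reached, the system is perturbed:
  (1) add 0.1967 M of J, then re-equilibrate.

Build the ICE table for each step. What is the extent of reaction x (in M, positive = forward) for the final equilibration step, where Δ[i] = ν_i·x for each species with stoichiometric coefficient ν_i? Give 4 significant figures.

x = 0.005325 M

Q₀ = 1.6685e+04 vs Keq = 1.198 ⇒ Q>K, reverse
Step 1:
                   J          L          G          B
  I           0.4124    0.01343      1.976     0.2994
  C          0.09082     0.1362    0.09082    -0.1362
  E           0.5032     0.1497      2.067     0.1632
  solve Keq expr → x = -0.04541; check Q = 1.198
Then add 0.1967 M of J.
Step 2:
                   J          L          G          B
  I           0.6999     0.1497      2.067     0.1632
  C         -0.01065   -0.01598   -0.01065    0.01598
  E           0.6893     0.1337      2.056     0.1791
  solve Keq expr → x = 0.005325; check Q = 1.198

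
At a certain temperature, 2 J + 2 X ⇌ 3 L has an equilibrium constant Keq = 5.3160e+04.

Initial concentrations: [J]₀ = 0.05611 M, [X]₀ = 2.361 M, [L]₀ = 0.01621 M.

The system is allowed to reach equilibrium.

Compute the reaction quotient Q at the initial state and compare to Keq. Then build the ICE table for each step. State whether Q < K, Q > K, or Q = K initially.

Q₀ = 2.4270e-04 vs Keq = 5.3160e+04 ⇒ Q<K, forward
Step 1:
                   J          X          L
  init       0.05611      2.361    0.01621
  Δ         -0.05605   -0.05605    0.08408
  eq      5.9759e-05      2.305     0.1003
  solve Keq expr → x = 0.02803; check Q = 5.3160e+04

Q₀ = 2.4270e-04; Q < K (proceeds forward)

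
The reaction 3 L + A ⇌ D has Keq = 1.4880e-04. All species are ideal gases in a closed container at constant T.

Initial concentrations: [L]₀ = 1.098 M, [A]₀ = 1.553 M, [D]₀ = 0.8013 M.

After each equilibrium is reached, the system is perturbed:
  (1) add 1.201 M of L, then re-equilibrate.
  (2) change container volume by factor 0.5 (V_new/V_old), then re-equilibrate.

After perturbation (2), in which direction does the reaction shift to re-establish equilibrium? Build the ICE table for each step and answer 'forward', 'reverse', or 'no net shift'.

Q₀ = 0.3898 vs Keq = 1.4880e-04 ⇒ Q>K, reverse
Step 1:
                   L          A          D
  init         1.098      1.553     0.8013
  Δ            2.361     0.7869    -0.7869
  eq           3.459       2.34    0.01441
  solve Keq expr → x = -0.7869; check Q = 1.4880e-04
Then add 1.201 M of L.
Step 2:
                   L          A          D
  init          4.66       2.34    0.01441
  Δ         -0.05774   -0.01925    0.01925
  eq           4.602      2.321    0.03365
  solve Keq expr → x = 0.01925; check Q = 1.4880e-04
Then change container volume by factor 0.5 (V_new/V_old).
Step 3:
                   L          A          D
  init         9.204      4.641    0.06731
  Δ          -0.9052    -0.3017     0.3017
  eq           8.299       4.34      0.369
  solve Keq expr → x = 0.3017; check Q = 1.4880e-04

Direction: forward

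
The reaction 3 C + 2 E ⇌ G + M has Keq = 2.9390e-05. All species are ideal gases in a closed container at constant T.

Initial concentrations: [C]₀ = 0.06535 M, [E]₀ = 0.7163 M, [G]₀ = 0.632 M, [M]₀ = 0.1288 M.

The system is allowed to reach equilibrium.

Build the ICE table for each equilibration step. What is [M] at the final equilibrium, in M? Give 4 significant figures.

Q₀ = 568.5 vs Keq = 2.9390e-05 ⇒ Q>K, reverse
Step 1:
                  C         E         G         M
  Initial   0.06535    0.7163     0.632    0.1288
  Change     0.3864    0.2576   -0.1288   -0.1288
  Equil      0.4517    0.9739    0.5032 5.1065e-06
  solve Keq expr → x = -0.1288; check Q = 2.9390e-05

[M]_eq = 5.1065e-06 M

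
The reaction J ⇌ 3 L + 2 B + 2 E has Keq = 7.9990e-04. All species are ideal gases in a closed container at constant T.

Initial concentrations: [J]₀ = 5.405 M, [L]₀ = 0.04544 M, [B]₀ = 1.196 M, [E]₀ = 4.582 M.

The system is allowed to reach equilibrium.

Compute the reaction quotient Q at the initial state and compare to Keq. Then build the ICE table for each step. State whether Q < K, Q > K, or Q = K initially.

Q₀ = 5.2130e-04; Q < K (proceeds forward)

Q₀ = 5.2130e-04 vs Keq = 7.9990e-04 ⇒ Q<K, forward
Step 1:
                   J          L          B          E
  Initial      5.405    0.04544      1.196      4.582
  Change   -0.002266   0.006797   0.004531   0.004531
  Equil        5.403    0.05224      1.201      4.587
  solve Keq expr → x = 0.002266; check Q = 7.9990e-04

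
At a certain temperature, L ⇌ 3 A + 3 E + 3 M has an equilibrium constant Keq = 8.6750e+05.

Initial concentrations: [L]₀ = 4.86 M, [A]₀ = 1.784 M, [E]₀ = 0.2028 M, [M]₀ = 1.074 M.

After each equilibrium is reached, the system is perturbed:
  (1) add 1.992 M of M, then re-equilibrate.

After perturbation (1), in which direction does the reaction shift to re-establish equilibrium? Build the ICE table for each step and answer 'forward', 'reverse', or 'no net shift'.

Direction: reverse

Q₀ = 0.01207 vs Keq = 8.6750e+05 ⇒ Q<K, forward
Step 1:
                   L          A          E          M
  Initial       4.86      1.784     0.2028      1.074
  Change       -1.42      4.261      4.261      4.261
  Equil         3.44      6.045      4.464      5.335
  solve Keq expr → x = 1.42; check Q = 8.6750e+05
Then add 1.992 M of M.
Step 2:
                   L          A          E          M
  Initial       3.44      6.045      4.464      7.327
  Change      0.1807     -0.542     -0.542     -0.542
  Equil         3.62      5.503      3.922      6.785
  solve Keq expr → x = -0.1807; check Q = 8.6750e+05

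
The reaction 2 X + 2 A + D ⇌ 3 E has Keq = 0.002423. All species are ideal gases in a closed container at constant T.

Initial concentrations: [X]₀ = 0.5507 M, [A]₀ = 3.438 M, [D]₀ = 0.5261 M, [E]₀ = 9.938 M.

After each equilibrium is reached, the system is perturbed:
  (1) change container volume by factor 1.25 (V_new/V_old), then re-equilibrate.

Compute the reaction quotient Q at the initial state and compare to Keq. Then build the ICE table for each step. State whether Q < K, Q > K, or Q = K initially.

Q₀ = 520.5; Q > K (proceeds reverse)

Q₀ = 520.5 vs Keq = 0.002423 ⇒ Q>K, reverse
Step 1:
                   X          A          D          E
  I           0.5507      3.438     0.5261      9.938
  C             4.96       4.96       2.48      -7.44
  E             5.51      8.398      3.006      2.498
  solve Keq expr → x = -2.48; check Q = 0.002423
Then change container volume by factor 1.25 (V_new/V_old).
Step 2:
                   X          A          D          E
  I            4.408      6.718      2.405      1.999
  C           0.1344     0.1344    0.06721    -0.2016
  E            4.543      6.853      2.472      1.797
  solve Keq expr → x = -0.06721; check Q = 0.002423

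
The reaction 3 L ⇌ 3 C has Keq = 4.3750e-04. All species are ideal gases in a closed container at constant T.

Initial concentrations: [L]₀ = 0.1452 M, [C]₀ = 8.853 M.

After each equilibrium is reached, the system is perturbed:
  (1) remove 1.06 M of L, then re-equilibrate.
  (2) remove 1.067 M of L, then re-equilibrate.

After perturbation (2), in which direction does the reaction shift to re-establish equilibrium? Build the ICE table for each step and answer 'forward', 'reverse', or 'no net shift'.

Q₀ = 2.2666e+05 vs Keq = 4.3750e-04 ⇒ Q>K, reverse
Step 1:
                    L           C
  init         0.1452       8.853
  Δ             8.218      -8.218
  eq            8.363      0.6349
  solve Keq expr → x = -2.739; check Q = 4.3750e-04
Then remove 1.06 M of L.
Step 2:
                    L           C
  init          7.303      0.6349
  Δ           0.07479    -0.07479
  eq            7.378      0.5601
  solve Keq expr → x = -0.02493; check Q = 4.3750e-04
Then remove 1.067 M of L.
Step 3:
                    L           C
  init          6.311      0.5601
  Δ           0.07529    -0.07529
  eq            6.386      0.4848
  solve Keq expr → x = -0.0251; check Q = 4.3750e-04

Direction: reverse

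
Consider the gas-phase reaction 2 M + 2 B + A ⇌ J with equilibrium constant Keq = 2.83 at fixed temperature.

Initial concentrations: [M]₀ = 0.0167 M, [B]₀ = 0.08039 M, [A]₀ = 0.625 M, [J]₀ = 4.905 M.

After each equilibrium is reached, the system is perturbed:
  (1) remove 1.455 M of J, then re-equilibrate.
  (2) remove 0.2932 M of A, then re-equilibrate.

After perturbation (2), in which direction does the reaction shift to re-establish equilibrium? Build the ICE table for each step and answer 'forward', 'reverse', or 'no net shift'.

Direction: reverse

Q₀ = 4.3543e+06 vs Keq = 2.83 ⇒ Q>K, reverse
Step 1:
                   M          B          A          J
  init        0.0167    0.08039      0.625      4.905
  Δ            1.032      1.032     0.5159    -0.5159
  eq           1.048      1.112      1.141      4.389
  solve Keq expr → x = -0.5159; check Q = 2.83
Then remove 1.455 M of J.
Step 2:
                   M          B          A          J
  init         1.048      1.112      1.141      2.934
  Δ         -0.08978   -0.08978   -0.04489    0.04489
  eq          0.9586      1.022      1.096      2.979
  solve Keq expr → x = 0.04489; check Q = 2.83
Then remove 0.2932 M of A.
Step 3:
                   M          B          A          J
  init        0.9586      1.022     0.8028      2.979
  Δ          0.06636    0.06636    0.03318   -0.03318
  eq           1.025      1.089     0.8359      2.946
  solve Keq expr → x = -0.03318; check Q = 2.83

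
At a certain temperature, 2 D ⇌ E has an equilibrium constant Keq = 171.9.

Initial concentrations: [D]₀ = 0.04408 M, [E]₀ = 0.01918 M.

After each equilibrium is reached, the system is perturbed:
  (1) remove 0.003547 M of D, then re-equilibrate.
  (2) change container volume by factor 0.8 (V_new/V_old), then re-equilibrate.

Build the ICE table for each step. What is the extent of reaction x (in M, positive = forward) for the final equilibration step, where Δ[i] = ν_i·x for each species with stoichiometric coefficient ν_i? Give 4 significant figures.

Q₀ = 9.871 vs Keq = 171.9 ⇒ Q<K, forward
Step 1:
                  D         E
  Initial   0.04408   0.01918
  Change   -0.02998   0.01499
  Equil      0.0141   0.03417
  solve Keq expr → x = 0.01499; check Q = 171.9
Then remove 0.003547 M of D.
Step 2:
                  D         E
  Initial   0.01055   0.03417
  Change   0.003212 -0.001606
  Equil     0.01376   0.03256
  solve Keq expr → x = -0.001606; check Q = 171.9
Then change container volume by factor 0.8 (V_new/V_old).
Step 3:
                  D         E
  Initial    0.0172   0.04071
  Change   -0.00166 8.3011e-04
  Equil     0.01554   0.04154
  solve Keq expr → x = 8.3011e-04; check Q = 171.9

x = 8.3011e-04 M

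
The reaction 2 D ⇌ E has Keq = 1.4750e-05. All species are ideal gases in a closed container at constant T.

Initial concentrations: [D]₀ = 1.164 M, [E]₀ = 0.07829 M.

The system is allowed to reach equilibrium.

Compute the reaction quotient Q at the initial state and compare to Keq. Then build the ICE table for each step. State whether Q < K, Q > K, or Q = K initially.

Q₀ = 0.05778 vs Keq = 1.4750e-05 ⇒ Q>K, reverse
Step 1:
                  D         E
  init        1.164   0.07829
  Δ          0.1565  -0.07826
  eq          1.321 2.5721e-05
  solve Keq expr → x = -0.07826; check Q = 1.4750e-05

Q₀ = 0.05778; Q > K (proceeds reverse)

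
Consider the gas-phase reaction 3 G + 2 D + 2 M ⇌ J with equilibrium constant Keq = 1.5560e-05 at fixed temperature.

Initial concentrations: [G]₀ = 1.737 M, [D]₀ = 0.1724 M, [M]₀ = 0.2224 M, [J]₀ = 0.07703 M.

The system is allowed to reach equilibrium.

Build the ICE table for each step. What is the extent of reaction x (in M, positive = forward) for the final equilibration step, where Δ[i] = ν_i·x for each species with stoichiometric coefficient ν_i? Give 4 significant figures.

Q₀ = 9.998 vs Keq = 1.5560e-05 ⇒ Q>K, reverse
Step 1:
                  G         D         M         J
  Initial     1.737    0.1724    0.2224   0.07703
  Change     0.2311    0.1541    0.1541  -0.07703
  Equil       1.968    0.3265    0.3765 1.7915e-06
  solve Keq expr → x = -0.07703; check Q = 1.5560e-05

x = -0.07703 M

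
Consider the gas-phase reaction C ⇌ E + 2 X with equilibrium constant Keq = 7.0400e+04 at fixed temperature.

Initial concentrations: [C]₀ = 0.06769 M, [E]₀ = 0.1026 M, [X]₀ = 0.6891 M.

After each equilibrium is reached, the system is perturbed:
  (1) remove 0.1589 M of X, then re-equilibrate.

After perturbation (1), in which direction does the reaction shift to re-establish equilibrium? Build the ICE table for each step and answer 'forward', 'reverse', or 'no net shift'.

Q₀ = 0.7198 vs Keq = 7.0400e+04 ⇒ Q<K, forward
Step 1:
                    C           E           X
  Initial     0.06769      0.1026      0.6891
  Change     -0.06769     0.06769      0.1354
  Equil    1.6443e-06      0.1703      0.8245
  solve Keq expr → x = 0.06769; check Q = 7.0400e+04
Then remove 0.1589 M of X.
Step 2:
                    C           E           X
  Initial  1.6443e-06      0.1703      0.6656
  Change  -5.7271e-07  5.7271e-07  1.1454e-06
  Equil    1.0715e-06      0.1703      0.6656
  solve Keq expr → x = 5.7271e-07; check Q = 7.0400e+04

Direction: forward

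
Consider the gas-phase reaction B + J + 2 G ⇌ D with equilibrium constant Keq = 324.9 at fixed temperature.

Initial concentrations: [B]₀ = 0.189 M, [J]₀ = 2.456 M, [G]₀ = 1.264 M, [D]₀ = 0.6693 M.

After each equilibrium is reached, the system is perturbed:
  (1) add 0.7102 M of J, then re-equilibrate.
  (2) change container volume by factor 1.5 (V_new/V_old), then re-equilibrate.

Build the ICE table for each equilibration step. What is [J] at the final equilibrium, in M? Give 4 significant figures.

Q₀ = 0.9025 vs Keq = 324.9 ⇒ Q<K, forward
Step 1:
                  B         J         G         D
  I           0.189     2.456     1.264    0.6693
  C         -0.1875   -0.1875   -0.3751    0.1875
  E        0.001471     2.268    0.8889    0.8568
  solve Keq expr → x = 0.1875; check Q = 324.9
Then add 0.7102 M of J.
Step 2:
                  B         J         G         D
  I        0.001471     2.979    0.8889    0.8568
  C       -3.4842e-04 -3.4842e-04 -6.9685e-04 3.4842e-04
  E        0.001123     2.978    0.8882    0.8572
  solve Keq expr → x = 3.4842e-04; check Q = 324.9
Then change container volume by factor 1.5 (V_new/V_old).
Step 3:
                  B         J         G         D
  I       7.4850e-04     1.986    0.5922    0.5715
  C        0.001739  0.001739  0.003477 -0.001739
  E        0.002487     1.987    0.5956    0.5697
  solve Keq expr → x = -0.001739; check Q = 324.9

[J]_eq = 1.987 M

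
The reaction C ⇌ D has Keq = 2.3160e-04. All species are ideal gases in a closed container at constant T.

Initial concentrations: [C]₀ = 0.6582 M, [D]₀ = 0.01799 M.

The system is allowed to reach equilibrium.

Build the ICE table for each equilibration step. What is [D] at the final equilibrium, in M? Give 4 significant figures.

Q₀ = 0.02733 vs Keq = 2.3160e-04 ⇒ Q>K, reverse
Step 1:
                  C         D
  Initial    0.6582   0.01799
  Change    0.01783  -0.01783
  Equil       0.676 1.5657e-04
  solve Keq expr → x = -0.01783; check Q = 2.3160e-04

[D]_eq = 1.5657e-04 M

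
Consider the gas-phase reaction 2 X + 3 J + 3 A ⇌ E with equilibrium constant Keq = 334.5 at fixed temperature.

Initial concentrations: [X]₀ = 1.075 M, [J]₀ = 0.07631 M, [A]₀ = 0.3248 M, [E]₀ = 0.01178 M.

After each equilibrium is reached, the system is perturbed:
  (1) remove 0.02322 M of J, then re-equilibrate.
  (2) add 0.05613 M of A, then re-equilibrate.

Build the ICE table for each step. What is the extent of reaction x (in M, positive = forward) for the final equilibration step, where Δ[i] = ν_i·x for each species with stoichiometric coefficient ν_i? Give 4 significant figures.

Q₀ = 669.5 vs Keq = 334.5 ⇒ Q>K, reverse
Step 1:
                   X          J          A          E
  Initial      1.075    0.07631     0.3248    0.01178
  Change    0.005778   0.008668   0.008668  -0.002889
  Equil        1.081    0.08498     0.3335   0.008891
  solve Keq expr → x = -0.002889; check Q = 334.5
Then remove 0.02322 M of J.
Step 2:
                   X          J          A          E
  Initial      1.081    0.06176     0.3335   0.008891
  Change    0.006285   0.009427   0.009427  -0.003142
  Equil        1.087    0.07118     0.3429   0.005748
  solve Keq expr → x = -0.003142; check Q = 334.5
Then add 0.05613 M of A.
Step 3:
                   X          J          A          E
  Initial      1.087    0.07118      0.399   0.005748
  Change   -0.002916  -0.004375  -0.004375   0.001458
  Equil        1.084    0.06681     0.3947   0.007207
  solve Keq expr → x = 0.001458; check Q = 334.5

x = 0.001458 M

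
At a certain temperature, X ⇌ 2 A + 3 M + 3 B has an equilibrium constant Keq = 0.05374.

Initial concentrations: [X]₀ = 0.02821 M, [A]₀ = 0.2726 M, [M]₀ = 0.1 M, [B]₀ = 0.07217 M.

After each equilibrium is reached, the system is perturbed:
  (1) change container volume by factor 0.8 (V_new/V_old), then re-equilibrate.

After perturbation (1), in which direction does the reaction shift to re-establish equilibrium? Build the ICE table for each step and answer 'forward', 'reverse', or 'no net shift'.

Direction: reverse

Q₀ = 9.9019e-07 vs Keq = 0.05374 ⇒ Q<K, forward
Step 1:
                  X         A         M         B
  Initial   0.02821    0.2726       0.1   0.07217
  Change   -0.02816   0.05632   0.08448   0.08448
  Equil   4.8595e-05    0.3289    0.1845    0.1567
  solve Keq expr → x = 0.02816; check Q = 0.05374
Then change container volume by factor 0.8 (V_new/V_old).
Step 2:
                  X         A         M         B
  Initial 6.0744e-05    0.4112    0.2306    0.1958
  Change  2.2285e-04 -4.4570e-04 -6.6854e-04 -6.6854e-04
  Equil   2.8359e-04    0.4107    0.2299    0.1951
  solve Keq expr → x = -2.2285e-04; check Q = 0.05374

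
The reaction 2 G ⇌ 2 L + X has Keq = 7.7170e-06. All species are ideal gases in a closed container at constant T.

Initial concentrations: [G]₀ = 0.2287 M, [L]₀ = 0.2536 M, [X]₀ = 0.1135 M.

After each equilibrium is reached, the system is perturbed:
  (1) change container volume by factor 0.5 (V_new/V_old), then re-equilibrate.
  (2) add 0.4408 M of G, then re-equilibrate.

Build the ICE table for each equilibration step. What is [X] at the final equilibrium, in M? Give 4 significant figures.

[X]_eq = 0.00378 M

Q₀ = 0.1396 vs Keq = 7.7170e-06 ⇒ Q>K, reverse
Step 1:
                  G         L         X
  I          0.2287    0.2536    0.1135
  C          0.2235   -0.2235   -0.1118
  E          0.4522   0.03009  0.001743
  solve Keq expr → x = -0.1118; check Q = 7.7170e-06
Then change container volume by factor 0.5 (V_new/V_old).
Step 2:
                  G         L         X
  I          0.9044   0.06017  0.003487
  C        0.003075 -0.003075 -0.001537
  E          0.9075    0.0571  0.001949
  solve Keq expr → x = -0.001537; check Q = 7.7170e-06
Then add 0.4408 M of G.
Step 3:
                  G         L         X
  I           1.348    0.0571  0.001949
  C        -0.00366   0.00366   0.00183
  E           1.345   0.06076   0.00378
  solve Keq expr → x = 0.00183; check Q = 7.7170e-06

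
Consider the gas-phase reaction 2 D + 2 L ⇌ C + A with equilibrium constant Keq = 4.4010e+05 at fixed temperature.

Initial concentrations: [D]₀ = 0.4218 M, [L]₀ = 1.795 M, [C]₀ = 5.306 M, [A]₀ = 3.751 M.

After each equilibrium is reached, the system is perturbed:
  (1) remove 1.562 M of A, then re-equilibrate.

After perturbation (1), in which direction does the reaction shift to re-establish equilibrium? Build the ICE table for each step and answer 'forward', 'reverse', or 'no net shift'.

Q₀ = 34.72 vs Keq = 4.4010e+05 ⇒ Q<K, forward
Step 1:
                   D          L          C          A
  I           0.4218      1.795      5.306      3.751
  C          -0.4167    -0.4167     0.2083     0.2083
  E          0.00511      1.378      5.514      3.959
  solve Keq expr → x = 0.2083; check Q = 4.4010e+05
Then remove 1.562 M of A.
Step 2:
                   D          L          C          A
  I          0.00511      1.378      5.514      2.397
  C         -0.00113   -0.00113 5.6492e-04 5.6492e-04
  E          0.00398      1.377      5.515      2.398
  solve Keq expr → x = 5.6492e-04; check Q = 4.4010e+05

Direction: forward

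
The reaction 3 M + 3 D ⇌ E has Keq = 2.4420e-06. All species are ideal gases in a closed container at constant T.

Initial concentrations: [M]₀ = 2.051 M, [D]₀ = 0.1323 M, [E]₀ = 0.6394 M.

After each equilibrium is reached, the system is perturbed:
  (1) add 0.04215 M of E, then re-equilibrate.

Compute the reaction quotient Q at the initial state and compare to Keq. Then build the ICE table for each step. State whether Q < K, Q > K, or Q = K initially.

Q₀ = 32; Q > K (proceeds reverse)

Q₀ = 32 vs Keq = 2.4420e-06 ⇒ Q>K, reverse
Step 1:
                   M          D          E
  init         2.051     0.1323     0.6394
  Δ            1.914      1.914    -0.6381
  eq           3.965      2.047   0.001305
  solve Keq expr → x = -0.6381; check Q = 2.4420e-06
Then add 0.04215 M of E.
Step 2:
                   M          D          E
  init         3.965      2.047    0.04346
  Δ           0.1252     0.1252   -0.04174
  eq           4.091      2.172   0.001712
  solve Keq expr → x = -0.04174; check Q = 2.4420e-06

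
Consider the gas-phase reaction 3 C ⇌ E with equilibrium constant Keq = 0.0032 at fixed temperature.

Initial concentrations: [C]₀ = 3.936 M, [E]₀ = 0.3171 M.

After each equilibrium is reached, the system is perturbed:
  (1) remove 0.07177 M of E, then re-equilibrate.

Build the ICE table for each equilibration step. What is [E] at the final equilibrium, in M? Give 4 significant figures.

Q₀ = 0.0052 vs Keq = 0.0032 ⇒ Q>K, reverse
Step 1:
                   C          E
  I            3.936     0.3171
  C           0.2481    -0.0827
  E            4.184     0.2344
  solve Keq expr → x = -0.0827; check Q = 0.0032
Then remove 0.07177 M of E.
Step 2:
                   C          E
  I            4.184     0.1626
  C          -0.1448    0.04827
  E            4.039     0.2109
  solve Keq expr → x = 0.04827; check Q = 0.0032

[E]_eq = 0.2109 M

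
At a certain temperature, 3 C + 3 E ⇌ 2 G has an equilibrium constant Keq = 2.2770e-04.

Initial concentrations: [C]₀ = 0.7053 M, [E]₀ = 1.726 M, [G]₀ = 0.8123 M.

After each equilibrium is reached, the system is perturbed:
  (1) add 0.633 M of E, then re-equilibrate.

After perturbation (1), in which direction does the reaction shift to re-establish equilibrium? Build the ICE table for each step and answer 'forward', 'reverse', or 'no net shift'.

Q₀ = 0.3658 vs Keq = 2.2770e-04 ⇒ Q>K, reverse
Step 1:
                    C           E           G
  Initial      0.7053       1.726      0.8123
  Change       0.9936      0.9936     -0.6624
  Equil         1.699        2.72      0.1499
  solve Keq expr → x = -0.3312; check Q = 2.2770e-04
Then add 0.633 M of E.
Step 2:
                    C           E           G
  Initial       1.699       3.353      0.1499
  Change     -0.05924    -0.05924     0.03949
  Equil          1.64       3.293      0.1894
  solve Keq expr → x = 0.01975; check Q = 2.2770e-04

Direction: forward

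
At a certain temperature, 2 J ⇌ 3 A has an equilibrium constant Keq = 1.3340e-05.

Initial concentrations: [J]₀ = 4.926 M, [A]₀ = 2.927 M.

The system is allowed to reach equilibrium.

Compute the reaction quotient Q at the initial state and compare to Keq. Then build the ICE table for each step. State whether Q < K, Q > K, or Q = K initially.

Q₀ = 1.033; Q > K (proceeds reverse)

Q₀ = 1.033 vs Keq = 1.3340e-05 ⇒ Q>K, reverse
Step 1:
                   J          A
  I            4.926      2.927
  C            1.894     -2.842
  E             6.82     0.0853
  solve Keq expr → x = -0.9472; check Q = 1.3340e-05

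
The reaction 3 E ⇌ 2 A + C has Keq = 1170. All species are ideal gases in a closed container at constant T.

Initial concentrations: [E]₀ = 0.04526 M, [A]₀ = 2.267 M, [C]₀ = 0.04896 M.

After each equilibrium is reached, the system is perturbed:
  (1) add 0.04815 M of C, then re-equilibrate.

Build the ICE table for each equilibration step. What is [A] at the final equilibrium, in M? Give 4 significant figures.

[A]_eq = 2.249 M

Q₀ = 2714 vs Keq = 1170 ⇒ Q>K, reverse
Step 1:
                  E         A         C
  Initial   0.04526     2.267   0.04896
  Change    0.01272 -0.008483 -0.004242
  Equil     0.05798     2.259   0.04472
  solve Keq expr → x = -0.004242; check Q = 1170
Then add 0.04815 M of C.
Step 2:
                  E         A         C
  Initial   0.05798     2.259   0.09287
  Change    0.01448 -0.009655 -0.004827
  Equil     0.07247     2.249   0.08804
  solve Keq expr → x = -0.004827; check Q = 1170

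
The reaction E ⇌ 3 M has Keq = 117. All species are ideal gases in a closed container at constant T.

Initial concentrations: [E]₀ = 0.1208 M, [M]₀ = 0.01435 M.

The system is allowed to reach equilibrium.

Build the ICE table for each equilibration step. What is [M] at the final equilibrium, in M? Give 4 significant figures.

[M]_eq = 0.3754 M

Q₀ = 2.4462e-05 vs Keq = 117 ⇒ Q<K, forward
Step 1:
                    E           M
  Initial      0.1208     0.01435
  Change      -0.1203       0.361
  Equil    4.5214e-04      0.3754
  solve Keq expr → x = 0.1203; check Q = 117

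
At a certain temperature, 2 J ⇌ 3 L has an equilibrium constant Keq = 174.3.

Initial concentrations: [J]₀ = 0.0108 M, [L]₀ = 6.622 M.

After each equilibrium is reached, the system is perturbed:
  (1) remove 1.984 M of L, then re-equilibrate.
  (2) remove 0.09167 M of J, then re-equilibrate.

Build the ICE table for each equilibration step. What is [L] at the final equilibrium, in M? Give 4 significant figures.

[L]_eq = 3.706 M

Q₀ = 2.4895e+06 vs Keq = 174.3 ⇒ Q>K, reverse
Step 1:
                    J           L
  init         0.0108       6.622
  Δ            0.9044      -1.357
  eq           0.9152       5.265
  solve Keq expr → x = -0.4522; check Q = 174.3
Then remove 1.984 M of L.
Step 2:
                    J           L
  init         0.9152       3.281
  Δ            -0.352       0.528
  eq           0.5632       3.809
  solve Keq expr → x = 0.176; check Q = 174.3
Then remove 0.09167 M of J.
Step 3:
                    J           L
  init         0.4715       3.809
  Δ           0.06891     -0.1034
  eq           0.5404       3.706
  solve Keq expr → x = -0.03445; check Q = 174.3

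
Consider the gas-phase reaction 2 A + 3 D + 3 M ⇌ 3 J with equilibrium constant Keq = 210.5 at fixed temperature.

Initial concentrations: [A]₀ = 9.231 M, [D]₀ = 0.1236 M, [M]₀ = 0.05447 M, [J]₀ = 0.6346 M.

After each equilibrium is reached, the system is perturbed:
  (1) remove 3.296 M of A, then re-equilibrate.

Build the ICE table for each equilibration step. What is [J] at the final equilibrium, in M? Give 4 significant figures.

Q₀ = 9828 vs Keq = 210.5 ⇒ Q>K, reverse
Step 1:
                  A         D         M         J
  init        9.231    0.1236   0.05447    0.6346
  Δ         0.04171   0.06256   0.06256  -0.06256
  eq          9.273    0.1862     0.117     0.572
  solve Keq expr → x = -0.02085; check Q = 210.5
Then remove 3.296 M of A.
Step 2:
                  A         D         M         J
  init        5.977    0.1862     0.117     0.572
  Δ         0.01314   0.01971   0.01971  -0.01971
  eq           5.99    0.2059    0.1367    0.5523
  solve Keq expr → x = -0.00657; check Q = 210.5

[J]_eq = 0.5523 M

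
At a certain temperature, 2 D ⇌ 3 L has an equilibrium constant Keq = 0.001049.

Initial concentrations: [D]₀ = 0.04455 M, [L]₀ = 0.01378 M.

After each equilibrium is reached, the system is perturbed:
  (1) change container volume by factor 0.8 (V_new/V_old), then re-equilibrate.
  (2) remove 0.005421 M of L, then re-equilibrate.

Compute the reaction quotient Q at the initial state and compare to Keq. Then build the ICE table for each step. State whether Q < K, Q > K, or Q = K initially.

Q₀ = 0.001318; Q > K (proceeds reverse)

Q₀ = 0.001318 vs Keq = 0.001049 ⇒ Q>K, reverse
Step 1:
                   D          L
  I          0.04455    0.01378
  C       5.9799e-04 -8.9699e-04
  E          0.04515    0.01288
  solve Keq expr → x = -2.9900e-04; check Q = 0.001049
Then change container volume by factor 0.8 (V_new/V_old).
Step 2:
                   D          L
  I          0.05643     0.0161
  C       6.8866e-04  -0.001033
  E          0.05712    0.01507
  solve Keq expr → x = -3.4433e-04; check Q = 0.001049
Then remove 0.005421 M of L.
Step 3:
                   D          L
  I          0.05712    0.00965
  C        -0.003231   0.004847
  E          0.05389     0.0145
  solve Keq expr → x = 0.001616; check Q = 0.001049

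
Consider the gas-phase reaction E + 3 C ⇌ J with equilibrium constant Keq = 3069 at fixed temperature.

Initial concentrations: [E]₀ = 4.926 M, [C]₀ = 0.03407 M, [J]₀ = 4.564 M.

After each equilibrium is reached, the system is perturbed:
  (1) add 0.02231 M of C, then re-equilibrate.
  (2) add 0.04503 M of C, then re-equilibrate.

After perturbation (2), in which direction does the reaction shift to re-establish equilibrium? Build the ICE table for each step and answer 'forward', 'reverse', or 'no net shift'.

Q₀ = 2.3428e+04 vs Keq = 3069 ⇒ Q>K, reverse
Step 1:
                  E         C         J
  Initial     4.926   0.03407     4.564
  Change    0.01097   0.03291  -0.01097
  Equil       4.937   0.06698     4.553
  solve Keq expr → x = -0.01097; check Q = 3069
Then add 0.02231 M of C.
Step 2:
                  E         C         J
  Initial     4.937   0.08929     4.553
  Change  -0.007413  -0.02224  0.007413
  Equil        4.93   0.06705      4.56
  solve Keq expr → x = 0.007413; check Q = 3069
Then add 0.04503 M of C.
Step 3:
                  E         C         J
  Initial      4.93    0.1121      4.56
  Change   -0.01496  -0.04489   0.01496
  Equil       4.915   0.06719     4.575
  solve Keq expr → x = 0.01496; check Q = 3069

Direction: forward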